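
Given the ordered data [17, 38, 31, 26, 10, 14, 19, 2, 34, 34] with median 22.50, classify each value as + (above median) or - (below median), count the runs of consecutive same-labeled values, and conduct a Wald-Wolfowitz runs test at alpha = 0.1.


Step 1: Compute median = 22.50; label A = above, B = below.
Labels in order: BAAABBBBAA  (n_A = 5, n_B = 5)
Step 2: Count runs R = 4.
Step 3: Under H0 (random ordering), E[R] = 2*n_A*n_B/(n_A+n_B) + 1 = 2*5*5/10 + 1 = 6.0000.
        Var[R] = 2*n_A*n_B*(2*n_A*n_B - n_A - n_B) / ((n_A+n_B)^2 * (n_A+n_B-1)) = 2000/900 = 2.2222.
        SD[R] = 1.4907.
Step 4: Continuity-corrected z = (R + 0.5 - E[R]) / SD[R] = (4 + 0.5 - 6.0000) / 1.4907 = -1.0062.
Step 5: Two-sided p-value via normal approximation = 2*(1 - Phi(|z|)) = 0.314305.
Step 6: alpha = 0.1. fail to reject H0.

R = 4, z = -1.0062, p = 0.314305, fail to reject H0.


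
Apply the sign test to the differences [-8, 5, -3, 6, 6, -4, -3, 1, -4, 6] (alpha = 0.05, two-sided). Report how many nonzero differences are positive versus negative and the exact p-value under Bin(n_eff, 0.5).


Step 1: Discard zero differences. Original n = 10; n_eff = number of nonzero differences = 10.
Nonzero differences (with sign): -8, +5, -3, +6, +6, -4, -3, +1, -4, +6
Step 2: Count signs: positive = 5, negative = 5.
Step 3: Under H0: P(positive) = 0.5, so the number of positives S ~ Bin(10, 0.5).
Step 4: Two-sided exact p-value = sum of Bin(10,0.5) probabilities at or below the observed probability = 1.000000.
Step 5: alpha = 0.05. fail to reject H0.

n_eff = 10, pos = 5, neg = 5, p = 1.000000, fail to reject H0.


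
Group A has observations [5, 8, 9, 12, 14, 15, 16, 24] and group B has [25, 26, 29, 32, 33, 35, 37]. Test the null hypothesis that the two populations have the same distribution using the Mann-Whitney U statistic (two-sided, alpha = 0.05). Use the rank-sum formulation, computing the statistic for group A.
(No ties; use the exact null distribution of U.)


Step 1: Combine and sort all 15 observations; assign midranks.
sorted (value, group): (5,X), (8,X), (9,X), (12,X), (14,X), (15,X), (16,X), (24,X), (25,Y), (26,Y), (29,Y), (32,Y), (33,Y), (35,Y), (37,Y)
ranks: 5->1, 8->2, 9->3, 12->4, 14->5, 15->6, 16->7, 24->8, 25->9, 26->10, 29->11, 32->12, 33->13, 35->14, 37->15
Step 2: Rank sum for X: R1 = 1 + 2 + 3 + 4 + 5 + 6 + 7 + 8 = 36.
Step 3: U_X = R1 - n1(n1+1)/2 = 36 - 8*9/2 = 36 - 36 = 0.
       U_Y = n1*n2 - U_X = 56 - 0 = 56.
Step 4: No ties, so the exact null distribution of U (based on enumerating the C(15,8) = 6435 equally likely rank assignments) gives the two-sided p-value.
Step 5: p-value = 0.000311; compare to alpha = 0.05. reject H0.

U_X = 0, p = 0.000311, reject H0 at alpha = 0.05.


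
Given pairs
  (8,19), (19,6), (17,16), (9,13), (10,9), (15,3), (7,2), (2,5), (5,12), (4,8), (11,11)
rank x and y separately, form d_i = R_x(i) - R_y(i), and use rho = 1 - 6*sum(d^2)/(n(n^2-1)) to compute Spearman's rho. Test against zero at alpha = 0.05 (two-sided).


Step 1: Rank x and y separately (midranks; no ties here).
rank(x): 8->5, 19->11, 17->10, 9->6, 10->7, 15->9, 7->4, 2->1, 5->3, 4->2, 11->8
rank(y): 19->11, 6->4, 16->10, 13->9, 9->6, 3->2, 2->1, 5->3, 12->8, 8->5, 11->7
Step 2: d_i = R_x(i) - R_y(i); compute d_i^2.
  (5-11)^2=36, (11-4)^2=49, (10-10)^2=0, (6-9)^2=9, (7-6)^2=1, (9-2)^2=49, (4-1)^2=9, (1-3)^2=4, (3-8)^2=25, (2-5)^2=9, (8-7)^2=1
sum(d^2) = 192.
Step 3: rho = 1 - 6*192 / (11*(11^2 - 1)) = 1 - 1152/1320 = 0.127273.
Step 4: Under H0, t = rho * sqrt((n-2)/(1-rho^2)) = 0.3849 ~ t(9).
Step 5: Two-sided p-value from the t-distribution with 9 df = 0.709215.
Step 6: alpha = 0.05. fail to reject H0.

rho = 0.1273, p = 0.709215, fail to reject H0 at alpha = 0.05.


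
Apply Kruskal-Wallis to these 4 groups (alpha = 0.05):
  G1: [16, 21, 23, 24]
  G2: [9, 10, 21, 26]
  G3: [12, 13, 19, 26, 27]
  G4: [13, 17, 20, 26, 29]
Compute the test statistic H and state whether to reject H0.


Step 1: Combine all N = 18 observations and assign midranks.
sorted (value, group, rank): (9,G2,1), (10,G2,2), (12,G3,3), (13,G3,4.5), (13,G4,4.5), (16,G1,6), (17,G4,7), (19,G3,8), (20,G4,9), (21,G1,10.5), (21,G2,10.5), (23,G1,12), (24,G1,13), (26,G2,15), (26,G3,15), (26,G4,15), (27,G3,17), (29,G4,18)
Step 2: Sum ranks within each group.
R_1 = 41.5 (n_1 = 4)
R_2 = 28.5 (n_2 = 4)
R_3 = 47.5 (n_3 = 5)
R_4 = 53.5 (n_4 = 5)
Step 3: H = 12/(N(N+1)) * sum(R_i^2/n_i) - 3(N+1)
     = 12/(18*19) * (41.5^2/4 + 28.5^2/4 + 47.5^2/5 + 53.5^2/5) - 3*19
     = 0.035088 * 1657.33 - 57
     = 1.151754.
Step 4: Ties present; correction factor C = 1 - 36/(18^3 - 18) = 0.993808. Corrected H = 1.151754 / 0.993808 = 1.158930.
Step 5: Under H0, H ~ chi^2(3); p-value = 0.762870.
Step 6: alpha = 0.05. fail to reject H0.

H = 1.1589, df = 3, p = 0.762870, fail to reject H0.


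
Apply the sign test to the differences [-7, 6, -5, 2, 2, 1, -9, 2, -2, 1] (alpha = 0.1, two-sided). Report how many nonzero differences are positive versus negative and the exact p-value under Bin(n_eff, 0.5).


Step 1: Discard zero differences. Original n = 10; n_eff = number of nonzero differences = 10.
Nonzero differences (with sign): -7, +6, -5, +2, +2, +1, -9, +2, -2, +1
Step 2: Count signs: positive = 6, negative = 4.
Step 3: Under H0: P(positive) = 0.5, so the number of positives S ~ Bin(10, 0.5).
Step 4: Two-sided exact p-value = sum of Bin(10,0.5) probabilities at or below the observed probability = 0.753906.
Step 5: alpha = 0.1. fail to reject H0.

n_eff = 10, pos = 6, neg = 4, p = 0.753906, fail to reject H0.


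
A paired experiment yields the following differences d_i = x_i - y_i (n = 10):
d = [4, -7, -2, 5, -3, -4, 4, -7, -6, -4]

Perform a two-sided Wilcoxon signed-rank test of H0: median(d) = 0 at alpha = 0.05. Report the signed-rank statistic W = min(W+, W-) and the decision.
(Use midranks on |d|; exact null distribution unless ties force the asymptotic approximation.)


Step 1: Drop any zero differences (none here) and take |d_i|.
|d| = [4, 7, 2, 5, 3, 4, 4, 7, 6, 4]
Step 2: Midrank |d_i| (ties get averaged ranks).
ranks: |4|->4.5, |7|->9.5, |2|->1, |5|->7, |3|->2, |4|->4.5, |4|->4.5, |7|->9.5, |6|->8, |4|->4.5
Step 3: Attach original signs; sum ranks with positive sign and with negative sign.
W+ = 4.5 + 7 + 4.5 = 16
W- = 9.5 + 1 + 2 + 4.5 + 9.5 + 8 + 4.5 = 39
(Check: W+ + W- = 55 should equal n(n+1)/2 = 55.)
Step 4: Test statistic W = min(W+, W-) = 16.
Step 5: Ties in |d|, so use the tie-corrected normal approximation.
        E[W] = n(n+1)/4 = 10*11/4 = 27.5.
        Tie groups: |d|=4 (t=4), |d|=7 (t=2); sum(t^3 - t) = 66.
        Var[W] = n(n+1)(2n+1)/24 - sum(t^3-t)/48 = 2310/24 - 66/48 = 94.875.
        z = (W - E[W]) / sqrt(Var[W]) = (16 - 27.5) / 9.7404 = -1.1807.
        Two-sided p = 2*Phi(z) = 0.237741.
Step 6: alpha = 0.05. fail to reject H0.

W+ = 16, W- = 39, W = min = 16, p = 0.237741, fail to reject H0.


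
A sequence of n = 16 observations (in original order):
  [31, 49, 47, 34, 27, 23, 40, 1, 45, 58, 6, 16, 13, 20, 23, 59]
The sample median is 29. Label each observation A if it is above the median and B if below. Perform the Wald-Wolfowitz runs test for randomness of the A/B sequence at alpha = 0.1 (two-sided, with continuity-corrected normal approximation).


Step 1: Compute median = 29; label A = above, B = below.
Labels in order: AAAABBABAABBBBBA  (n_A = 8, n_B = 8)
Step 2: Count runs R = 7.
Step 3: Under H0 (random ordering), E[R] = 2*n_A*n_B/(n_A+n_B) + 1 = 2*8*8/16 + 1 = 9.0000.
        Var[R] = 2*n_A*n_B*(2*n_A*n_B - n_A - n_B) / ((n_A+n_B)^2 * (n_A+n_B-1)) = 14336/3840 = 3.7333.
        SD[R] = 1.9322.
Step 4: Continuity-corrected z = (R + 0.5 - E[R]) / SD[R] = (7 + 0.5 - 9.0000) / 1.9322 = -0.7763.
Step 5: Two-sided p-value via normal approximation = 2*(1 - Phi(|z|)) = 0.437558.
Step 6: alpha = 0.1. fail to reject H0.

R = 7, z = -0.7763, p = 0.437558, fail to reject H0.


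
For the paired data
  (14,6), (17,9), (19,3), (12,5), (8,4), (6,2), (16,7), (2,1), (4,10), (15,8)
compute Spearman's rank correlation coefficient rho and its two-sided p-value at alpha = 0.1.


Step 1: Rank x and y separately (midranks; no ties here).
rank(x): 14->6, 17->9, 19->10, 12->5, 8->4, 6->3, 16->8, 2->1, 4->2, 15->7
rank(y): 6->6, 9->9, 3->3, 5->5, 4->4, 2->2, 7->7, 1->1, 10->10, 8->8
Step 2: d_i = R_x(i) - R_y(i); compute d_i^2.
  (6-6)^2=0, (9-9)^2=0, (10-3)^2=49, (5-5)^2=0, (4-4)^2=0, (3-2)^2=1, (8-7)^2=1, (1-1)^2=0, (2-10)^2=64, (7-8)^2=1
sum(d^2) = 116.
Step 3: rho = 1 - 6*116 / (10*(10^2 - 1)) = 1 - 696/990 = 0.296970.
Step 4: Under H0, t = rho * sqrt((n-2)/(1-rho^2)) = 0.8796 ~ t(8).
Step 5: Two-sided p-value from the t-distribution with 8 df = 0.404702.
Step 6: alpha = 0.1. fail to reject H0.

rho = 0.2970, p = 0.404702, fail to reject H0 at alpha = 0.1.


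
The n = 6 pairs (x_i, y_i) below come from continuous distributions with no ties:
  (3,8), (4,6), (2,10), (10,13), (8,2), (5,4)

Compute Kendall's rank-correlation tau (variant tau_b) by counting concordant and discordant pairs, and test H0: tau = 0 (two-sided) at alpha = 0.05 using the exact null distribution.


Step 1: Enumerate the 15 unordered pairs (i,j) with i<j and classify each by sign(x_j-x_i) * sign(y_j-y_i).
  (1,2):dx=+1,dy=-2->D; (1,3):dx=-1,dy=+2->D; (1,4):dx=+7,dy=+5->C; (1,5):dx=+5,dy=-6->D
  (1,6):dx=+2,dy=-4->D; (2,3):dx=-2,dy=+4->D; (2,4):dx=+6,dy=+7->C; (2,5):dx=+4,dy=-4->D
  (2,6):dx=+1,dy=-2->D; (3,4):dx=+8,dy=+3->C; (3,5):dx=+6,dy=-8->D; (3,6):dx=+3,dy=-6->D
  (4,5):dx=-2,dy=-11->C; (4,6):dx=-5,dy=-9->C; (5,6):dx=-3,dy=+2->D
Step 2: C = 5, D = 10, total pairs = 15.
Step 3: tau = (C - D)/(n(n-1)/2) = (5 - 10)/15 = -0.333333.
Step 4: Exact two-sided p-value (enumerate n! = 720 permutations of y under H0): p = 0.469444.
Step 5: alpha = 0.05. fail to reject H0.

tau_b = -0.3333 (C=5, D=10), p = 0.469444, fail to reject H0.


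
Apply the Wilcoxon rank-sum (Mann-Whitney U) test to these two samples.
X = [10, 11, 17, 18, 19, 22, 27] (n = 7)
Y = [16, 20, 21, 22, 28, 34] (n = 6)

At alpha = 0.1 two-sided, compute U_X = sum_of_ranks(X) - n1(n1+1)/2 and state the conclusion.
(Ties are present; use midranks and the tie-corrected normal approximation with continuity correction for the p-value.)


Step 1: Combine and sort all 13 observations; assign midranks.
sorted (value, group): (10,X), (11,X), (16,Y), (17,X), (18,X), (19,X), (20,Y), (21,Y), (22,X), (22,Y), (27,X), (28,Y), (34,Y)
ranks: 10->1, 11->2, 16->3, 17->4, 18->5, 19->6, 20->7, 21->8, 22->9.5, 22->9.5, 27->11, 28->12, 34->13
Step 2: Rank sum for X: R1 = 1 + 2 + 4 + 5 + 6 + 9.5 + 11 = 38.5.
Step 3: U_X = R1 - n1(n1+1)/2 = 38.5 - 7*8/2 = 38.5 - 28 = 10.5.
       U_Y = n1*n2 - U_X = 42 - 10.5 = 31.5.
Step 4: Ties are present, so use the tie-corrected normal approximation (with continuity correction) for the p-value.
Step 5: p-value = 0.152563; compare to alpha = 0.1. fail to reject H0.

U_X = 10.5, p = 0.152563, fail to reject H0 at alpha = 0.1.


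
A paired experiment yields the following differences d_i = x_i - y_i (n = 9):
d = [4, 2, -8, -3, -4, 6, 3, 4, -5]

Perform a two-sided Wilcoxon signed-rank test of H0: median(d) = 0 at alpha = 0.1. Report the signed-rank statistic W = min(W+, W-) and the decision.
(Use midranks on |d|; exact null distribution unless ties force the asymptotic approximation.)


Step 1: Drop any zero differences (none here) and take |d_i|.
|d| = [4, 2, 8, 3, 4, 6, 3, 4, 5]
Step 2: Midrank |d_i| (ties get averaged ranks).
ranks: |4|->5, |2|->1, |8|->9, |3|->2.5, |4|->5, |6|->8, |3|->2.5, |4|->5, |5|->7
Step 3: Attach original signs; sum ranks with positive sign and with negative sign.
W+ = 5 + 1 + 8 + 2.5 + 5 = 21.5
W- = 9 + 2.5 + 5 + 7 = 23.5
(Check: W+ + W- = 45 should equal n(n+1)/2 = 45.)
Step 4: Test statistic W = min(W+, W-) = 21.5.
Step 5: Ties in |d|, so use the tie-corrected normal approximation.
        E[W] = n(n+1)/4 = 9*10/4 = 22.5.
        Tie groups: |d|=3 (t=2), |d|=4 (t=3); sum(t^3 - t) = 30.
        Var[W] = n(n+1)(2n+1)/24 - sum(t^3-t)/48 = 1710/24 - 30/48 = 70.625.
        z = (W - E[W]) / sqrt(Var[W]) = (21.5 - 22.5) / 8.4039 = -0.1190.
        Two-sided p = 2*Phi(z) = 0.905281.
Step 6: alpha = 0.1. fail to reject H0.

W+ = 21.5, W- = 23.5, W = min = 21.5, p = 0.905281, fail to reject H0.


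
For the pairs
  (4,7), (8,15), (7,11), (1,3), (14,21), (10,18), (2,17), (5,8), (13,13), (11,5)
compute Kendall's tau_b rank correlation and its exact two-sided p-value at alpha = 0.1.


Step 1: Enumerate the 45 unordered pairs (i,j) with i<j and classify each by sign(x_j-x_i) * sign(y_j-y_i).
  (1,2):dx=+4,dy=+8->C; (1,3):dx=+3,dy=+4->C; (1,4):dx=-3,dy=-4->C; (1,5):dx=+10,dy=+14->C
  (1,6):dx=+6,dy=+11->C; (1,7):dx=-2,dy=+10->D; (1,8):dx=+1,dy=+1->C; (1,9):dx=+9,dy=+6->C
  (1,10):dx=+7,dy=-2->D; (2,3):dx=-1,dy=-4->C; (2,4):dx=-7,dy=-12->C; (2,5):dx=+6,dy=+6->C
  (2,6):dx=+2,dy=+3->C; (2,7):dx=-6,dy=+2->D; (2,8):dx=-3,dy=-7->C; (2,9):dx=+5,dy=-2->D
  (2,10):dx=+3,dy=-10->D; (3,4):dx=-6,dy=-8->C; (3,5):dx=+7,dy=+10->C; (3,6):dx=+3,dy=+7->C
  (3,7):dx=-5,dy=+6->D; (3,8):dx=-2,dy=-3->C; (3,9):dx=+6,dy=+2->C; (3,10):dx=+4,dy=-6->D
  (4,5):dx=+13,dy=+18->C; (4,6):dx=+9,dy=+15->C; (4,7):dx=+1,dy=+14->C; (4,8):dx=+4,dy=+5->C
  (4,9):dx=+12,dy=+10->C; (4,10):dx=+10,dy=+2->C; (5,6):dx=-4,dy=-3->C; (5,7):dx=-12,dy=-4->C
  (5,8):dx=-9,dy=-13->C; (5,9):dx=-1,dy=-8->C; (5,10):dx=-3,dy=-16->C; (6,7):dx=-8,dy=-1->C
  (6,8):dx=-5,dy=-10->C; (6,9):dx=+3,dy=-5->D; (6,10):dx=+1,dy=-13->D; (7,8):dx=+3,dy=-9->D
  (7,9):dx=+11,dy=-4->D; (7,10):dx=+9,dy=-12->D; (8,9):dx=+8,dy=+5->C; (8,10):dx=+6,dy=-3->D
  (9,10):dx=-2,dy=-8->C
Step 2: C = 32, D = 13, total pairs = 45.
Step 3: tau = (C - D)/(n(n-1)/2) = (32 - 13)/45 = 0.422222.
Step 4: Exact two-sided p-value (enumerate n! = 3628800 permutations of y under H0): p = 0.108313.
Step 5: alpha = 0.1. fail to reject H0.

tau_b = 0.4222 (C=32, D=13), p = 0.108313, fail to reject H0.


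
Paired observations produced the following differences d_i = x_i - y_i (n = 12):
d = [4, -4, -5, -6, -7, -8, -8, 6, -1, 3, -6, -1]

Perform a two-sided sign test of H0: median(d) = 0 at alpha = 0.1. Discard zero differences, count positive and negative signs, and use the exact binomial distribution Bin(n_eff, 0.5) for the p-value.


Step 1: Discard zero differences. Original n = 12; n_eff = number of nonzero differences = 12.
Nonzero differences (with sign): +4, -4, -5, -6, -7, -8, -8, +6, -1, +3, -6, -1
Step 2: Count signs: positive = 3, negative = 9.
Step 3: Under H0: P(positive) = 0.5, so the number of positives S ~ Bin(12, 0.5).
Step 4: Two-sided exact p-value = sum of Bin(12,0.5) probabilities at or below the observed probability = 0.145996.
Step 5: alpha = 0.1. fail to reject H0.

n_eff = 12, pos = 3, neg = 9, p = 0.145996, fail to reject H0.


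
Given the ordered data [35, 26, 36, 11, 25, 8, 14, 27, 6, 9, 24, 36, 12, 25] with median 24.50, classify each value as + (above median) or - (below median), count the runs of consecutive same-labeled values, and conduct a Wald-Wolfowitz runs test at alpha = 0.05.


Step 1: Compute median = 24.50; label A = above, B = below.
Labels in order: AAABABBABBBABA  (n_A = 7, n_B = 7)
Step 2: Count runs R = 9.
Step 3: Under H0 (random ordering), E[R] = 2*n_A*n_B/(n_A+n_B) + 1 = 2*7*7/14 + 1 = 8.0000.
        Var[R] = 2*n_A*n_B*(2*n_A*n_B - n_A - n_B) / ((n_A+n_B)^2 * (n_A+n_B-1)) = 8232/2548 = 3.2308.
        SD[R] = 1.7974.
Step 4: Continuity-corrected z = (R - 0.5 - E[R]) / SD[R] = (9 - 0.5 - 8.0000) / 1.7974 = 0.2782.
Step 5: Two-sided p-value via normal approximation = 2*(1 - Phi(|z|)) = 0.780879.
Step 6: alpha = 0.05. fail to reject H0.

R = 9, z = 0.2782, p = 0.780879, fail to reject H0.


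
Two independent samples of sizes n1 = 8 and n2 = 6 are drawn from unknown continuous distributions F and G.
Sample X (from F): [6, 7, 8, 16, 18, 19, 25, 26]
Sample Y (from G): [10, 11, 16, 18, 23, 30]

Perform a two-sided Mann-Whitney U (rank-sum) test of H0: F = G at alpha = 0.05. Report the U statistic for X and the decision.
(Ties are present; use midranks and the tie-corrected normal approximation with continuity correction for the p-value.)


Step 1: Combine and sort all 14 observations; assign midranks.
sorted (value, group): (6,X), (7,X), (8,X), (10,Y), (11,Y), (16,X), (16,Y), (18,X), (18,Y), (19,X), (23,Y), (25,X), (26,X), (30,Y)
ranks: 6->1, 7->2, 8->3, 10->4, 11->5, 16->6.5, 16->6.5, 18->8.5, 18->8.5, 19->10, 23->11, 25->12, 26->13, 30->14
Step 2: Rank sum for X: R1 = 1 + 2 + 3 + 6.5 + 8.5 + 10 + 12 + 13 = 56.
Step 3: U_X = R1 - n1(n1+1)/2 = 56 - 8*9/2 = 56 - 36 = 20.
       U_Y = n1*n2 - U_X = 48 - 20 = 28.
Step 4: Ties are present, so use the tie-corrected normal approximation (with continuity correction) for the p-value.
Step 5: p-value = 0.650661; compare to alpha = 0.05. fail to reject H0.

U_X = 20, p = 0.650661, fail to reject H0 at alpha = 0.05.


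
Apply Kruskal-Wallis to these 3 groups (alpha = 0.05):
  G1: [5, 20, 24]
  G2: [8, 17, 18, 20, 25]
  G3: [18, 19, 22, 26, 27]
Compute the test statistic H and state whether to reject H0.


Step 1: Combine all N = 13 observations and assign midranks.
sorted (value, group, rank): (5,G1,1), (8,G2,2), (17,G2,3), (18,G2,4.5), (18,G3,4.5), (19,G3,6), (20,G1,7.5), (20,G2,7.5), (22,G3,9), (24,G1,10), (25,G2,11), (26,G3,12), (27,G3,13)
Step 2: Sum ranks within each group.
R_1 = 18.5 (n_1 = 3)
R_2 = 28 (n_2 = 5)
R_3 = 44.5 (n_3 = 5)
Step 3: H = 12/(N(N+1)) * sum(R_i^2/n_i) - 3(N+1)
     = 12/(13*14) * (18.5^2/3 + 28^2/5 + 44.5^2/5) - 3*14
     = 0.065934 * 666.933 - 42
     = 1.973626.
Step 4: Ties present; correction factor C = 1 - 12/(13^3 - 13) = 0.994505. Corrected H = 1.973626 / 0.994505 = 1.984530.
Step 5: Under H0, H ~ chi^2(2); p-value = 0.370736.
Step 6: alpha = 0.05. fail to reject H0.

H = 1.9845, df = 2, p = 0.370736, fail to reject H0.


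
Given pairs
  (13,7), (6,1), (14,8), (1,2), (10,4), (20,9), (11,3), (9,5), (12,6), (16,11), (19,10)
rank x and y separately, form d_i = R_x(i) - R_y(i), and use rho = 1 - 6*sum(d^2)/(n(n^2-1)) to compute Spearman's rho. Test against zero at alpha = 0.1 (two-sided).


Step 1: Rank x and y separately (midranks; no ties here).
rank(x): 13->7, 6->2, 14->8, 1->1, 10->4, 20->11, 11->5, 9->3, 12->6, 16->9, 19->10
rank(y): 7->7, 1->1, 8->8, 2->2, 4->4, 9->9, 3->3, 5->5, 6->6, 11->11, 10->10
Step 2: d_i = R_x(i) - R_y(i); compute d_i^2.
  (7-7)^2=0, (2-1)^2=1, (8-8)^2=0, (1-2)^2=1, (4-4)^2=0, (11-9)^2=4, (5-3)^2=4, (3-5)^2=4, (6-6)^2=0, (9-11)^2=4, (10-10)^2=0
sum(d^2) = 18.
Step 3: rho = 1 - 6*18 / (11*(11^2 - 1)) = 1 - 108/1320 = 0.918182.
Step 4: Under H0, t = rho * sqrt((n-2)/(1-rho^2)) = 6.9531 ~ t(9).
Step 5: Two-sided p-value from the t-distribution with 9 df = 0.000067.
Step 6: alpha = 0.1. reject H0.

rho = 0.9182, p = 0.000067, reject H0 at alpha = 0.1.


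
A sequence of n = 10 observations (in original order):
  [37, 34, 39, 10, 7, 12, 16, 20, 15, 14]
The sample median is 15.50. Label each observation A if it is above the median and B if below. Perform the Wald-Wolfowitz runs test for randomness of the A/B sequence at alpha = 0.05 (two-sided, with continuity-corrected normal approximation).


Step 1: Compute median = 15.50; label A = above, B = below.
Labels in order: AAABBBAABB  (n_A = 5, n_B = 5)
Step 2: Count runs R = 4.
Step 3: Under H0 (random ordering), E[R] = 2*n_A*n_B/(n_A+n_B) + 1 = 2*5*5/10 + 1 = 6.0000.
        Var[R] = 2*n_A*n_B*(2*n_A*n_B - n_A - n_B) / ((n_A+n_B)^2 * (n_A+n_B-1)) = 2000/900 = 2.2222.
        SD[R] = 1.4907.
Step 4: Continuity-corrected z = (R + 0.5 - E[R]) / SD[R] = (4 + 0.5 - 6.0000) / 1.4907 = -1.0062.
Step 5: Two-sided p-value via normal approximation = 2*(1 - Phi(|z|)) = 0.314305.
Step 6: alpha = 0.05. fail to reject H0.

R = 4, z = -1.0062, p = 0.314305, fail to reject H0.


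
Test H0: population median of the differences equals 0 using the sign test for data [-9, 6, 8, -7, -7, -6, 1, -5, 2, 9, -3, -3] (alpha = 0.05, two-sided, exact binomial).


Step 1: Discard zero differences. Original n = 12; n_eff = number of nonzero differences = 12.
Nonzero differences (with sign): -9, +6, +8, -7, -7, -6, +1, -5, +2, +9, -3, -3
Step 2: Count signs: positive = 5, negative = 7.
Step 3: Under H0: P(positive) = 0.5, so the number of positives S ~ Bin(12, 0.5).
Step 4: Two-sided exact p-value = sum of Bin(12,0.5) probabilities at or below the observed probability = 0.774414.
Step 5: alpha = 0.05. fail to reject H0.

n_eff = 12, pos = 5, neg = 7, p = 0.774414, fail to reject H0.


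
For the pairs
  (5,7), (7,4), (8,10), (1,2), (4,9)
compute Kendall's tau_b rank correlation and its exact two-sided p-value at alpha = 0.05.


Step 1: Enumerate the 10 unordered pairs (i,j) with i<j and classify each by sign(x_j-x_i) * sign(y_j-y_i).
  (1,2):dx=+2,dy=-3->D; (1,3):dx=+3,dy=+3->C; (1,4):dx=-4,dy=-5->C; (1,5):dx=-1,dy=+2->D
  (2,3):dx=+1,dy=+6->C; (2,4):dx=-6,dy=-2->C; (2,5):dx=-3,dy=+5->D; (3,4):dx=-7,dy=-8->C
  (3,5):dx=-4,dy=-1->C; (4,5):dx=+3,dy=+7->C
Step 2: C = 7, D = 3, total pairs = 10.
Step 3: tau = (C - D)/(n(n-1)/2) = (7 - 3)/10 = 0.400000.
Step 4: Exact two-sided p-value (enumerate n! = 120 permutations of y under H0): p = 0.483333.
Step 5: alpha = 0.05. fail to reject H0.

tau_b = 0.4000 (C=7, D=3), p = 0.483333, fail to reject H0.


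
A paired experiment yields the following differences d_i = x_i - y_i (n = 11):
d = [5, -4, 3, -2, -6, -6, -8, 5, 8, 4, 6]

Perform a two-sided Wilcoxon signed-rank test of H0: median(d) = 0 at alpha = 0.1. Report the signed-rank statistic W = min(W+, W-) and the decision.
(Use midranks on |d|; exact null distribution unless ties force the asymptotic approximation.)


Step 1: Drop any zero differences (none here) and take |d_i|.
|d| = [5, 4, 3, 2, 6, 6, 8, 5, 8, 4, 6]
Step 2: Midrank |d_i| (ties get averaged ranks).
ranks: |5|->5.5, |4|->3.5, |3|->2, |2|->1, |6|->8, |6|->8, |8|->10.5, |5|->5.5, |8|->10.5, |4|->3.5, |6|->8
Step 3: Attach original signs; sum ranks with positive sign and with negative sign.
W+ = 5.5 + 2 + 5.5 + 10.5 + 3.5 + 8 = 35
W- = 3.5 + 1 + 8 + 8 + 10.5 = 31
(Check: W+ + W- = 66 should equal n(n+1)/2 = 66.)
Step 4: Test statistic W = min(W+, W-) = 31.
Step 5: Ties in |d|, so use the tie-corrected normal approximation.
        E[W] = n(n+1)/4 = 11*12/4 = 33.
        Tie groups: |d|=4 (t=2), |d|=5 (t=2), |d|=6 (t=3), |d|=8 (t=2); sum(t^3 - t) = 42.
        Var[W] = n(n+1)(2n+1)/24 - sum(t^3-t)/48 = 3036/24 - 42/48 = 125.625.
        z = (W - E[W]) / sqrt(Var[W]) = (31 - 33) / 11.2083 = -0.1784.
        Two-sided p = 2*Phi(z) = 0.858378.
Step 6: alpha = 0.1. fail to reject H0.

W+ = 35, W- = 31, W = min = 31, p = 0.858378, fail to reject H0.


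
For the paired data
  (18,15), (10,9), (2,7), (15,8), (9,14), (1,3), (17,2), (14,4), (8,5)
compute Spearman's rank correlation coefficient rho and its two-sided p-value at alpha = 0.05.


Step 1: Rank x and y separately (midranks; no ties here).
rank(x): 18->9, 10->5, 2->2, 15->7, 9->4, 1->1, 17->8, 14->6, 8->3
rank(y): 15->9, 9->7, 7->5, 8->6, 14->8, 3->2, 2->1, 4->3, 5->4
Step 2: d_i = R_x(i) - R_y(i); compute d_i^2.
  (9-9)^2=0, (5-7)^2=4, (2-5)^2=9, (7-6)^2=1, (4-8)^2=16, (1-2)^2=1, (8-1)^2=49, (6-3)^2=9, (3-4)^2=1
sum(d^2) = 90.
Step 3: rho = 1 - 6*90 / (9*(9^2 - 1)) = 1 - 540/720 = 0.250000.
Step 4: Under H0, t = rho * sqrt((n-2)/(1-rho^2)) = 0.6831 ~ t(7).
Step 5: Two-sided p-value from the t-distribution with 7 df = 0.516490.
Step 6: alpha = 0.05. fail to reject H0.

rho = 0.2500, p = 0.516490, fail to reject H0 at alpha = 0.05.


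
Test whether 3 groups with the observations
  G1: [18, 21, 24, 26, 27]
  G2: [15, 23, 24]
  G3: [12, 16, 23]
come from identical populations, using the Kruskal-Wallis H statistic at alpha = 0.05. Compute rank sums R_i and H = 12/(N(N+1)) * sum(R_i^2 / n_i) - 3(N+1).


Step 1: Combine all N = 11 observations and assign midranks.
sorted (value, group, rank): (12,G3,1), (15,G2,2), (16,G3,3), (18,G1,4), (21,G1,5), (23,G2,6.5), (23,G3,6.5), (24,G1,8.5), (24,G2,8.5), (26,G1,10), (27,G1,11)
Step 2: Sum ranks within each group.
R_1 = 38.5 (n_1 = 5)
R_2 = 17 (n_2 = 3)
R_3 = 10.5 (n_3 = 3)
Step 3: H = 12/(N(N+1)) * sum(R_i^2/n_i) - 3(N+1)
     = 12/(11*12) * (38.5^2/5 + 17^2/3 + 10.5^2/3) - 3*12
     = 0.090909 * 429.533 - 36
     = 3.048485.
Step 4: Ties present; correction factor C = 1 - 12/(11^3 - 11) = 0.990909. Corrected H = 3.048485 / 0.990909 = 3.076453.
Step 5: Under H0, H ~ chi^2(2); p-value = 0.214762.
Step 6: alpha = 0.05. fail to reject H0.

H = 3.0765, df = 2, p = 0.214762, fail to reject H0.


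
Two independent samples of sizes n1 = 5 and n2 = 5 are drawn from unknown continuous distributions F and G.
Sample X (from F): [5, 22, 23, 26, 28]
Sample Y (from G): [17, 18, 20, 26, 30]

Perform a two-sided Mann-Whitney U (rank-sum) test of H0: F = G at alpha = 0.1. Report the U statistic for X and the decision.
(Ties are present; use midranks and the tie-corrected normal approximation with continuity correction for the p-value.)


Step 1: Combine and sort all 10 observations; assign midranks.
sorted (value, group): (5,X), (17,Y), (18,Y), (20,Y), (22,X), (23,X), (26,X), (26,Y), (28,X), (30,Y)
ranks: 5->1, 17->2, 18->3, 20->4, 22->5, 23->6, 26->7.5, 26->7.5, 28->9, 30->10
Step 2: Rank sum for X: R1 = 1 + 5 + 6 + 7.5 + 9 = 28.5.
Step 3: U_X = R1 - n1(n1+1)/2 = 28.5 - 5*6/2 = 28.5 - 15 = 13.5.
       U_Y = n1*n2 - U_X = 25 - 13.5 = 11.5.
Step 4: Ties are present, so use the tie-corrected normal approximation (with continuity correction) for the p-value.
Step 5: p-value = 0.916563; compare to alpha = 0.1. fail to reject H0.

U_X = 13.5, p = 0.916563, fail to reject H0 at alpha = 0.1.


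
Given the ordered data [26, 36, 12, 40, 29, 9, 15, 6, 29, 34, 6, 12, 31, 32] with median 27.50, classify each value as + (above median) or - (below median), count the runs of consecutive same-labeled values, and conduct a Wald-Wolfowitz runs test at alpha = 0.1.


Step 1: Compute median = 27.50; label A = above, B = below.
Labels in order: BABAABBBAABBAA  (n_A = 7, n_B = 7)
Step 2: Count runs R = 8.
Step 3: Under H0 (random ordering), E[R] = 2*n_A*n_B/(n_A+n_B) + 1 = 2*7*7/14 + 1 = 8.0000.
        Var[R] = 2*n_A*n_B*(2*n_A*n_B - n_A - n_B) / ((n_A+n_B)^2 * (n_A+n_B-1)) = 8232/2548 = 3.2308.
        SD[R] = 1.7974.
Step 4: R = E[R], so z = 0 with no continuity correction.
Step 5: Two-sided p-value via normal approximation = 2*(1 - Phi(|z|)) = 1.000000.
Step 6: alpha = 0.1. fail to reject H0.

R = 8, z = 0.0000, p = 1.000000, fail to reject H0.


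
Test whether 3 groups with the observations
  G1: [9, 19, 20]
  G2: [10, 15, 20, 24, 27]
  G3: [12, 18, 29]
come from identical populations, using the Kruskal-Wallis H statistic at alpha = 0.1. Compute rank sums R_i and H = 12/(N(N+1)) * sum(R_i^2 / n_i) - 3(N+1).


Step 1: Combine all N = 11 observations and assign midranks.
sorted (value, group, rank): (9,G1,1), (10,G2,2), (12,G3,3), (15,G2,4), (18,G3,5), (19,G1,6), (20,G1,7.5), (20,G2,7.5), (24,G2,9), (27,G2,10), (29,G3,11)
Step 2: Sum ranks within each group.
R_1 = 14.5 (n_1 = 3)
R_2 = 32.5 (n_2 = 5)
R_3 = 19 (n_3 = 3)
Step 3: H = 12/(N(N+1)) * sum(R_i^2/n_i) - 3(N+1)
     = 12/(11*12) * (14.5^2/3 + 32.5^2/5 + 19^2/3) - 3*12
     = 0.090909 * 401.667 - 36
     = 0.515152.
Step 4: Ties present; correction factor C = 1 - 6/(11^3 - 11) = 0.995455. Corrected H = 0.515152 / 0.995455 = 0.517504.
Step 5: Under H0, H ~ chi^2(2); p-value = 0.772015.
Step 6: alpha = 0.1. fail to reject H0.

H = 0.5175, df = 2, p = 0.772015, fail to reject H0.


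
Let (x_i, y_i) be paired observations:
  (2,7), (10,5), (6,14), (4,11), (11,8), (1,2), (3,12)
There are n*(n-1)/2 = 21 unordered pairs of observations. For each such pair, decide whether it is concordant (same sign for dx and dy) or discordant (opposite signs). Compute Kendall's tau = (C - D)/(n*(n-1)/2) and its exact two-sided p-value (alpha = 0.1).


Step 1: Enumerate the 21 unordered pairs (i,j) with i<j and classify each by sign(x_j-x_i) * sign(y_j-y_i).
  (1,2):dx=+8,dy=-2->D; (1,3):dx=+4,dy=+7->C; (1,4):dx=+2,dy=+4->C; (1,5):dx=+9,dy=+1->C
  (1,6):dx=-1,dy=-5->C; (1,7):dx=+1,dy=+5->C; (2,3):dx=-4,dy=+9->D; (2,4):dx=-6,dy=+6->D
  (2,5):dx=+1,dy=+3->C; (2,6):dx=-9,dy=-3->C; (2,7):dx=-7,dy=+7->D; (3,4):dx=-2,dy=-3->C
  (3,5):dx=+5,dy=-6->D; (3,6):dx=-5,dy=-12->C; (3,7):dx=-3,dy=-2->C; (4,5):dx=+7,dy=-3->D
  (4,6):dx=-3,dy=-9->C; (4,7):dx=-1,dy=+1->D; (5,6):dx=-10,dy=-6->C; (5,7):dx=-8,dy=+4->D
  (6,7):dx=+2,dy=+10->C
Step 2: C = 13, D = 8, total pairs = 21.
Step 3: tau = (C - D)/(n(n-1)/2) = (13 - 8)/21 = 0.238095.
Step 4: Exact two-sided p-value (enumerate n! = 5040 permutations of y under H0): p = 0.561905.
Step 5: alpha = 0.1. fail to reject H0.

tau_b = 0.2381 (C=13, D=8), p = 0.561905, fail to reject H0.


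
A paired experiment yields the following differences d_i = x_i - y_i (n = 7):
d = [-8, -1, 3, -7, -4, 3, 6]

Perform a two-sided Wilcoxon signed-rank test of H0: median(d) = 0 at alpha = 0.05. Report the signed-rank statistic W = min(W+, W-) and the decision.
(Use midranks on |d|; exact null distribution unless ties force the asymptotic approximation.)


Step 1: Drop any zero differences (none here) and take |d_i|.
|d| = [8, 1, 3, 7, 4, 3, 6]
Step 2: Midrank |d_i| (ties get averaged ranks).
ranks: |8|->7, |1|->1, |3|->2.5, |7|->6, |4|->4, |3|->2.5, |6|->5
Step 3: Attach original signs; sum ranks with positive sign and with negative sign.
W+ = 2.5 + 2.5 + 5 = 10
W- = 7 + 1 + 6 + 4 = 18
(Check: W+ + W- = 28 should equal n(n+1)/2 = 28.)
Step 4: Test statistic W = min(W+, W-) = 10.
Step 5: Ties in |d|, so use the tie-corrected normal approximation.
        E[W] = n(n+1)/4 = 7*8/4 = 14.
        Tie groups: |d|=3 (t=2); sum(t^3 - t) = 6.
        Var[W] = n(n+1)(2n+1)/24 - sum(t^3-t)/48 = 840/24 - 6/48 = 34.875.
        z = (W - E[W]) / sqrt(Var[W]) = (10 - 14) / 5.9055 = -0.6773.
        Two-sided p = 2*Phi(z) = 0.498194.
Step 6: alpha = 0.05. fail to reject H0.

W+ = 10, W- = 18, W = min = 10, p = 0.498194, fail to reject H0.


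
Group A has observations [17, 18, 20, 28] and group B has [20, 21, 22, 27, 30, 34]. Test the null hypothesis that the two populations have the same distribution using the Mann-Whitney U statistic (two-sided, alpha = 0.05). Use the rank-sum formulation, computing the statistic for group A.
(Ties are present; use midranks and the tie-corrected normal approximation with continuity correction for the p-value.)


Step 1: Combine and sort all 10 observations; assign midranks.
sorted (value, group): (17,X), (18,X), (20,X), (20,Y), (21,Y), (22,Y), (27,Y), (28,X), (30,Y), (34,Y)
ranks: 17->1, 18->2, 20->3.5, 20->3.5, 21->5, 22->6, 27->7, 28->8, 30->9, 34->10
Step 2: Rank sum for X: R1 = 1 + 2 + 3.5 + 8 = 14.5.
Step 3: U_X = R1 - n1(n1+1)/2 = 14.5 - 4*5/2 = 14.5 - 10 = 4.5.
       U_Y = n1*n2 - U_X = 24 - 4.5 = 19.5.
Step 4: Ties are present, so use the tie-corrected normal approximation (with continuity correction) for the p-value.
Step 5: p-value = 0.134407; compare to alpha = 0.05. fail to reject H0.

U_X = 4.5, p = 0.134407, fail to reject H0 at alpha = 0.05.


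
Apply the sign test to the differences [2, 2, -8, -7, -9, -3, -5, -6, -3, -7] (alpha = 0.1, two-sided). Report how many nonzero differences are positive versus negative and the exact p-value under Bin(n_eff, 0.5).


Step 1: Discard zero differences. Original n = 10; n_eff = number of nonzero differences = 10.
Nonzero differences (with sign): +2, +2, -8, -7, -9, -3, -5, -6, -3, -7
Step 2: Count signs: positive = 2, negative = 8.
Step 3: Under H0: P(positive) = 0.5, so the number of positives S ~ Bin(10, 0.5).
Step 4: Two-sided exact p-value = sum of Bin(10,0.5) probabilities at or below the observed probability = 0.109375.
Step 5: alpha = 0.1. fail to reject H0.

n_eff = 10, pos = 2, neg = 8, p = 0.109375, fail to reject H0.


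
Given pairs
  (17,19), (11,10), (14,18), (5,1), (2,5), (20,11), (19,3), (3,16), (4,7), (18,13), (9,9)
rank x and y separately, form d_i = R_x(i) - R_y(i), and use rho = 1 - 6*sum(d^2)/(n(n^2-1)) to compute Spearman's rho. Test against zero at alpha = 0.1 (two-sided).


Step 1: Rank x and y separately (midranks; no ties here).
rank(x): 17->8, 11->6, 14->7, 5->4, 2->1, 20->11, 19->10, 3->2, 4->3, 18->9, 9->5
rank(y): 19->11, 10->6, 18->10, 1->1, 5->3, 11->7, 3->2, 16->9, 7->4, 13->8, 9->5
Step 2: d_i = R_x(i) - R_y(i); compute d_i^2.
  (8-11)^2=9, (6-6)^2=0, (7-10)^2=9, (4-1)^2=9, (1-3)^2=4, (11-7)^2=16, (10-2)^2=64, (2-9)^2=49, (3-4)^2=1, (9-8)^2=1, (5-5)^2=0
sum(d^2) = 162.
Step 3: rho = 1 - 6*162 / (11*(11^2 - 1)) = 1 - 972/1320 = 0.263636.
Step 4: Under H0, t = rho * sqrt((n-2)/(1-rho^2)) = 0.8199 ~ t(9).
Step 5: Two-sided p-value from the t-distribution with 9 df = 0.433441.
Step 6: alpha = 0.1. fail to reject H0.

rho = 0.2636, p = 0.433441, fail to reject H0 at alpha = 0.1.


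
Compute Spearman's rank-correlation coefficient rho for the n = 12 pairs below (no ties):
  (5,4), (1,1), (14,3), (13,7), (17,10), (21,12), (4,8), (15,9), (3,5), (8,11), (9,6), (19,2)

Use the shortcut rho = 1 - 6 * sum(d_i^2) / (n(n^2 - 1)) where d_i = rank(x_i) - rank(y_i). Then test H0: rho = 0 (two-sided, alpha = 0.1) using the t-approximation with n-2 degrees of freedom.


Step 1: Rank x and y separately (midranks; no ties here).
rank(x): 5->4, 1->1, 14->8, 13->7, 17->10, 21->12, 4->3, 15->9, 3->2, 8->5, 9->6, 19->11
rank(y): 4->4, 1->1, 3->3, 7->7, 10->10, 12->12, 8->8, 9->9, 5->5, 11->11, 6->6, 2->2
Step 2: d_i = R_x(i) - R_y(i); compute d_i^2.
  (4-4)^2=0, (1-1)^2=0, (8-3)^2=25, (7-7)^2=0, (10-10)^2=0, (12-12)^2=0, (3-8)^2=25, (9-9)^2=0, (2-5)^2=9, (5-11)^2=36, (6-6)^2=0, (11-2)^2=81
sum(d^2) = 176.
Step 3: rho = 1 - 6*176 / (12*(12^2 - 1)) = 1 - 1056/1716 = 0.384615.
Step 4: Under H0, t = rho * sqrt((n-2)/(1-rho^2)) = 1.3176 ~ t(10).
Step 5: Two-sided p-value from the t-distribution with 10 df = 0.217020.
Step 6: alpha = 0.1. fail to reject H0.

rho = 0.3846, p = 0.217020, fail to reject H0 at alpha = 0.1.


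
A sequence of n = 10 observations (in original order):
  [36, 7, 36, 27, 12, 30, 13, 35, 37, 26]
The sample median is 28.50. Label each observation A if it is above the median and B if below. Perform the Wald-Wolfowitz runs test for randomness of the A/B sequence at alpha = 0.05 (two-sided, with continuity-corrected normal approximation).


Step 1: Compute median = 28.50; label A = above, B = below.
Labels in order: ABABBABAAB  (n_A = 5, n_B = 5)
Step 2: Count runs R = 8.
Step 3: Under H0 (random ordering), E[R] = 2*n_A*n_B/(n_A+n_B) + 1 = 2*5*5/10 + 1 = 6.0000.
        Var[R] = 2*n_A*n_B*(2*n_A*n_B - n_A - n_B) / ((n_A+n_B)^2 * (n_A+n_B-1)) = 2000/900 = 2.2222.
        SD[R] = 1.4907.
Step 4: Continuity-corrected z = (R - 0.5 - E[R]) / SD[R] = (8 - 0.5 - 6.0000) / 1.4907 = 1.0062.
Step 5: Two-sided p-value via normal approximation = 2*(1 - Phi(|z|)) = 0.314305.
Step 6: alpha = 0.05. fail to reject H0.

R = 8, z = 1.0062, p = 0.314305, fail to reject H0.


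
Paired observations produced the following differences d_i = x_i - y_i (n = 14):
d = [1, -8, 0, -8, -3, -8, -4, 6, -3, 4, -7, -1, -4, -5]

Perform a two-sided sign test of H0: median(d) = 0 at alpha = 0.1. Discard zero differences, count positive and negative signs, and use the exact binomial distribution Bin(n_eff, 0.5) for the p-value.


Step 1: Discard zero differences. Original n = 14; n_eff = number of nonzero differences = 13.
Nonzero differences (with sign): +1, -8, -8, -3, -8, -4, +6, -3, +4, -7, -1, -4, -5
Step 2: Count signs: positive = 3, negative = 10.
Step 3: Under H0: P(positive) = 0.5, so the number of positives S ~ Bin(13, 0.5).
Step 4: Two-sided exact p-value = sum of Bin(13,0.5) probabilities at or below the observed probability = 0.092285.
Step 5: alpha = 0.1. reject H0.

n_eff = 13, pos = 3, neg = 10, p = 0.092285, reject H0.


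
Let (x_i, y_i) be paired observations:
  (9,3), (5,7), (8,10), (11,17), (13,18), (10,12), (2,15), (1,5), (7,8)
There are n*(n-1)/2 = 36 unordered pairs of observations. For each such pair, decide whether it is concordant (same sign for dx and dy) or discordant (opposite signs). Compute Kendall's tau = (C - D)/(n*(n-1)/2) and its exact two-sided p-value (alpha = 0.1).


Step 1: Enumerate the 36 unordered pairs (i,j) with i<j and classify each by sign(x_j-x_i) * sign(y_j-y_i).
  (1,2):dx=-4,dy=+4->D; (1,3):dx=-1,dy=+7->D; (1,4):dx=+2,dy=+14->C; (1,5):dx=+4,dy=+15->C
  (1,6):dx=+1,dy=+9->C; (1,7):dx=-7,dy=+12->D; (1,8):dx=-8,dy=+2->D; (1,9):dx=-2,dy=+5->D
  (2,3):dx=+3,dy=+3->C; (2,4):dx=+6,dy=+10->C; (2,5):dx=+8,dy=+11->C; (2,6):dx=+5,dy=+5->C
  (2,7):dx=-3,dy=+8->D; (2,8):dx=-4,dy=-2->C; (2,9):dx=+2,dy=+1->C; (3,4):dx=+3,dy=+7->C
  (3,5):dx=+5,dy=+8->C; (3,6):dx=+2,dy=+2->C; (3,7):dx=-6,dy=+5->D; (3,8):dx=-7,dy=-5->C
  (3,9):dx=-1,dy=-2->C; (4,5):dx=+2,dy=+1->C; (4,6):dx=-1,dy=-5->C; (4,7):dx=-9,dy=-2->C
  (4,8):dx=-10,dy=-12->C; (4,9):dx=-4,dy=-9->C; (5,6):dx=-3,dy=-6->C; (5,7):dx=-11,dy=-3->C
  (5,8):dx=-12,dy=-13->C; (5,9):dx=-6,dy=-10->C; (6,7):dx=-8,dy=+3->D; (6,8):dx=-9,dy=-7->C
  (6,9):dx=-3,dy=-4->C; (7,8):dx=-1,dy=-10->C; (7,9):dx=+5,dy=-7->D; (8,9):dx=+6,dy=+3->C
Step 2: C = 27, D = 9, total pairs = 36.
Step 3: tau = (C - D)/(n(n-1)/2) = (27 - 9)/36 = 0.500000.
Step 4: Exact two-sided p-value (enumerate n! = 362880 permutations of y under H0): p = 0.075176.
Step 5: alpha = 0.1. reject H0.

tau_b = 0.5000 (C=27, D=9), p = 0.075176, reject H0.


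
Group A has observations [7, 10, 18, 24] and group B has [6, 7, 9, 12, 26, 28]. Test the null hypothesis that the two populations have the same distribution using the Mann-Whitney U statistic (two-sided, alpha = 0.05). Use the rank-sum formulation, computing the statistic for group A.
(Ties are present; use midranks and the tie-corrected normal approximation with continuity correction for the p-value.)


Step 1: Combine and sort all 10 observations; assign midranks.
sorted (value, group): (6,Y), (7,X), (7,Y), (9,Y), (10,X), (12,Y), (18,X), (24,X), (26,Y), (28,Y)
ranks: 6->1, 7->2.5, 7->2.5, 9->4, 10->5, 12->6, 18->7, 24->8, 26->9, 28->10
Step 2: Rank sum for X: R1 = 2.5 + 5 + 7 + 8 = 22.5.
Step 3: U_X = R1 - n1(n1+1)/2 = 22.5 - 4*5/2 = 22.5 - 10 = 12.5.
       U_Y = n1*n2 - U_X = 24 - 12.5 = 11.5.
Step 4: Ties are present, so use the tie-corrected normal approximation (with continuity correction) for the p-value.
Step 5: p-value = 1.000000; compare to alpha = 0.05. fail to reject H0.

U_X = 12.5, p = 1.000000, fail to reject H0 at alpha = 0.05.


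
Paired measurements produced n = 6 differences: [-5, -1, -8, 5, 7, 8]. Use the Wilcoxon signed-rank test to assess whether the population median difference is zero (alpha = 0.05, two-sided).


Step 1: Drop any zero differences (none here) and take |d_i|.
|d| = [5, 1, 8, 5, 7, 8]
Step 2: Midrank |d_i| (ties get averaged ranks).
ranks: |5|->2.5, |1|->1, |8|->5.5, |5|->2.5, |7|->4, |8|->5.5
Step 3: Attach original signs; sum ranks with positive sign and with negative sign.
W+ = 2.5 + 4 + 5.5 = 12
W- = 2.5 + 1 + 5.5 = 9
(Check: W+ + W- = 21 should equal n(n+1)/2 = 21.)
Step 4: Test statistic W = min(W+, W-) = 9.
Step 5: Ties in |d|, so use the tie-corrected normal approximation.
        E[W] = n(n+1)/4 = 6*7/4 = 10.5.
        Tie groups: |d|=5 (t=2), |d|=8 (t=2); sum(t^3 - t) = 12.
        Var[W] = n(n+1)(2n+1)/24 - sum(t^3-t)/48 = 546/24 - 12/48 = 22.5.
        z = (W - E[W]) / sqrt(Var[W]) = (9 - 10.5) / 4.7434 = -0.3162.
        Two-sided p = 2*Phi(z) = 0.751830.
Step 6: alpha = 0.05. fail to reject H0.

W+ = 12, W- = 9, W = min = 9, p = 0.751830, fail to reject H0.


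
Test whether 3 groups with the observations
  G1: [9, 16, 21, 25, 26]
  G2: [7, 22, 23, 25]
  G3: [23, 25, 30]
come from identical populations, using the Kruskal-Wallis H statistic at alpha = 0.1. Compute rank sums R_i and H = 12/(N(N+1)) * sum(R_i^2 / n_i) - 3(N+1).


Step 1: Combine all N = 12 observations and assign midranks.
sorted (value, group, rank): (7,G2,1), (9,G1,2), (16,G1,3), (21,G1,4), (22,G2,5), (23,G2,6.5), (23,G3,6.5), (25,G1,9), (25,G2,9), (25,G3,9), (26,G1,11), (30,G3,12)
Step 2: Sum ranks within each group.
R_1 = 29 (n_1 = 5)
R_2 = 21.5 (n_2 = 4)
R_3 = 27.5 (n_3 = 3)
Step 3: H = 12/(N(N+1)) * sum(R_i^2/n_i) - 3(N+1)
     = 12/(12*13) * (29^2/5 + 21.5^2/4 + 27.5^2/3) - 3*13
     = 0.076923 * 535.846 - 39
     = 2.218910.
Step 4: Ties present; correction factor C = 1 - 30/(12^3 - 12) = 0.982517. Corrected H = 2.218910 / 0.982517 = 2.258393.
Step 5: Under H0, H ~ chi^2(2); p-value = 0.323293.
Step 6: alpha = 0.1. fail to reject H0.

H = 2.2584, df = 2, p = 0.323293, fail to reject H0.
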